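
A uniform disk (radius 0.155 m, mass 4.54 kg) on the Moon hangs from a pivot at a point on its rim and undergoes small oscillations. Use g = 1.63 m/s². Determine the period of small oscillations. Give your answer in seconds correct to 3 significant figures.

I_cm = ½mr² = 0.05454 kg·m². The pivot is at distance d = 0.155 m from the centre of mass.
By the parallel-axis theorem, I = I_cm + md² = 0.05454 + 0.1091 = 0.1636 kg·m².
T = 2π√(I/(mgd)) = 2π√(0.1636/(4.54 × 1.63 × 0.155)) = 2.37 s.

2.37 s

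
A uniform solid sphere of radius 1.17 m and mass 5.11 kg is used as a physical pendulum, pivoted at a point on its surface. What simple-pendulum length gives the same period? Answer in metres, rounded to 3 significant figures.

The equivalent simple-pendulum length is L_eq = I/(md), where I is about the pivot and d = 1.170 m.
I_cm = (2/5)mR² = 2.798 kg·m², so I = I_cm + md² = 2.798 + 6.995 = 9.793 kg·m².
L_eq = 9.793/(5.11 × 1.170) = 1.64 m.

1.64 m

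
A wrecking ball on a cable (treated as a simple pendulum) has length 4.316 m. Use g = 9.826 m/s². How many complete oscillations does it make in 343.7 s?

82

T = 2π√(L/g) = 2π√(4.316/9.826) = 4.1642 s.
Number of complete oscillations = ⌊343.7/4.1642⌋ = ⌊82.537⌋ = 82.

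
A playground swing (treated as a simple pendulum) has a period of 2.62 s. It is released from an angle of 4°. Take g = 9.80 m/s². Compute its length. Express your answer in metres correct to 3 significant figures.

From T = 2π√(L/g), L = gT²/(4π²) = 9.80 × 2.620²/(4π²) = 1.70 m.

1.70 m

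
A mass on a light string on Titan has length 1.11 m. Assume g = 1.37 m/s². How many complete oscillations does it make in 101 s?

17

T = 2π√(L/g) = 2π√(1.11/1.37) = 5.656 s.
Number of complete oscillations = ⌊101/5.656⌋ = ⌊17.86⌋ = 17.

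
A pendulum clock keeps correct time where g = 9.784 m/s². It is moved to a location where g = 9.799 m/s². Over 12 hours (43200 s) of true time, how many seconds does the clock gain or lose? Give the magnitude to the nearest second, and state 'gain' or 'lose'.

gain 33 s

The clock's period scales as T ∝ 1/√g, so T'/T = √(9.784/9.799) = 0.999234.
In 43200 s of true time the clock registers 43200/0.999234 = 43233.1 s, so it gains 33 s.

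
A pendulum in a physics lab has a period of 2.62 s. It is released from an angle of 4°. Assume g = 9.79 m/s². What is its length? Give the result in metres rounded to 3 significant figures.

1.70 m

From T = 2π√(L/g), L = gT²/(4π²) = 9.79 × 2.620²/(4π²) = 1.70 m.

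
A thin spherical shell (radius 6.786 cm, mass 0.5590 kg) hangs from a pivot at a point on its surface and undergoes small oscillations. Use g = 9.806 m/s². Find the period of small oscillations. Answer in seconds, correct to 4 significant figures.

I_cm = (2/3)mr² = 0.0017161 kg·m². The pivot is at distance d = 0.06786 m from the centre of mass.
By the parallel-axis theorem, I = I_cm + md² = 0.0017161 + 0.0025742 = 0.0042903 kg·m².
T = 2π√(I/(mgd)) = 2π√(0.0042903/(0.5590 × 9.806 × 0.06786)) = 0.6748 s.

0.6748 s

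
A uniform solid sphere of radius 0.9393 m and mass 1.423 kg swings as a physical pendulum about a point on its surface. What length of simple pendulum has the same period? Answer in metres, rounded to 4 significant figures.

1.315 m

The equivalent simple-pendulum length is L_eq = I/(md), where I is about the pivot and d = 0.93930 m.
I_cm = (2/5)mR² = 0.50220 kg·m², so I = I_cm + md² = 0.50220 + 1.2555 = 1.7577 kg·m².
L_eq = 1.7577/(1.423 × 0.93930) = 1.315 m.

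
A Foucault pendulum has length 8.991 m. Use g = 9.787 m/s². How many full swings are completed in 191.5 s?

T = 2π√(L/g) = 2π√(8.991/9.787) = 6.0223 s.
Number of complete oscillations = ⌊191.5/6.0223⌋ = ⌊31.799⌋ = 31.

31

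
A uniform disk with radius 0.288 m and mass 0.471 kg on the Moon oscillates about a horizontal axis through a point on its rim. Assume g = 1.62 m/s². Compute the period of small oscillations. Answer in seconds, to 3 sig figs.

I_cm = ½mr² = 0.01953 kg·m². The pivot is at distance d = 0.288 m from the centre of mass.
By the parallel-axis theorem, I = I_cm + md² = 0.01953 + 0.03907 = 0.05860 kg·m².
T = 2π√(I/(mgd)) = 2π√(0.05860/(0.471 × 1.62 × 0.288)) = 3.24 s.

3.24 s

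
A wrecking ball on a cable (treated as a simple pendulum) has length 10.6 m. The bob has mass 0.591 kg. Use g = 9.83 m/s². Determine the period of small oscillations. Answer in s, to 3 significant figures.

6.52 s

T = 2π√(L/g) = 2π√(10.6/9.83) = 2π × 1.038 = 6.52 s.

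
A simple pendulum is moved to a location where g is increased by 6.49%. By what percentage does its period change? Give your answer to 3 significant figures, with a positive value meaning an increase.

-3.10%

T ∝ 1/√g, so T'/T = 1/√(1.065) = 0.9690.
Percentage change in T = (0.9690 − 1) × 100% = -3.10%.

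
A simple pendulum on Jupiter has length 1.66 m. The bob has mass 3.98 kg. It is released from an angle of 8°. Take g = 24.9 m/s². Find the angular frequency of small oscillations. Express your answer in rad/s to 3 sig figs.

3.87 rad/s

ω = √(g/L) = √(24.9/1.66) = 3.87 rad/s.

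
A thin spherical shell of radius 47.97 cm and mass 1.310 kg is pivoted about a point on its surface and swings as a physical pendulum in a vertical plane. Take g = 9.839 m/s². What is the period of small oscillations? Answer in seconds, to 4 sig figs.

1.791 s

I_cm = (2/3)mr² = 0.20096 kg·m². The pivot is at distance d = 0.4797 m from the centre of mass.
By the parallel-axis theorem, I = I_cm + md² = 0.20096 + 0.30145 = 0.50241 kg·m².
T = 2π√(I/(mgd)) = 2π√(0.50241/(1.310 × 9.839 × 0.4797)) = 1.791 s.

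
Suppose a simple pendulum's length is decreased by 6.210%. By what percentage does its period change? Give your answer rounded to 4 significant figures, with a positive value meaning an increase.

T ∝ √L, so T'/T = √(0.93790) = 0.96845.
Percentage change in T = (0.96845 − 1) × 100% = -3.155%.

-3.155%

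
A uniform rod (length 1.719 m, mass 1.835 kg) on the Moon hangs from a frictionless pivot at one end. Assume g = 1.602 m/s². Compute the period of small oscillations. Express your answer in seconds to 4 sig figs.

5.314 s

For a physical pendulum T = 2π√(I/(mgd)), with d = 0.85950 m from pivot to centre of mass.
I_cm = mL²/12 = 1.835 × 1.719²/12 = 0.45186 kg·m²; I = I_cm + md² = 0.45186 + 1.835 × 0.85950² = 1.8075 kg·m².
T = 2π√(1.8075/(1.835 × 1.602 × 0.85950)) = 5.314 s.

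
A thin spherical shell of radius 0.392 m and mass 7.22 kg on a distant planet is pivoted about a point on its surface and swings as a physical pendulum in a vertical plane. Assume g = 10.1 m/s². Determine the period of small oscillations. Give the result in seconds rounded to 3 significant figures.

I_cm = (2/3)mr² = 0.7396 kg·m². The pivot is at distance d = 0.392 m from the centre of mass.
By the parallel-axis theorem, I = I_cm + md² = 0.7396 + 1.109 = 1.849 kg·m².
T = 2π√(I/(mgd)) = 2π√(1.849/(7.22 × 10.1 × 0.392)) = 1.60 s.

1.60 s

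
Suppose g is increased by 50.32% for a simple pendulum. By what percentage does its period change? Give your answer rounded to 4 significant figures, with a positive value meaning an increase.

-18.44%

T ∝ 1/√g, so T'/T = 1/√(1.5032) = 0.81563.
Percentage change in T = (0.81563 − 1) × 100% = -18.44%.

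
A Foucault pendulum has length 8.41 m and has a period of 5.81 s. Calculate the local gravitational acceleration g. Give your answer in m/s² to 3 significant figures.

9.84 m/s²

From T = 2π√(L/g), g = 4π²L/T² = 4π² × 8.41/5.810² = 9.84 m/s².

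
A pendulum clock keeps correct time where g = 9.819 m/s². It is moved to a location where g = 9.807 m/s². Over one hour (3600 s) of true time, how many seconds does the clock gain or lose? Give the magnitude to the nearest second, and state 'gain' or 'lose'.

The clock's period scales as T ∝ 1/√g, so T'/T = √(9.819/9.807) = 1.00061.
In 3600 s of true time the clock registers 3600/1.00061 = 3597.8 s, so it loses 2 s.

lose 2 s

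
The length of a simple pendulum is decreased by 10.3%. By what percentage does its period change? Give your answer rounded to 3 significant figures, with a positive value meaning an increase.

T ∝ √L, so T'/T = √(0.8970) = 0.9471.
Percentage change in T = (0.9471 − 1) × 100% = -5.29%.

-5.29%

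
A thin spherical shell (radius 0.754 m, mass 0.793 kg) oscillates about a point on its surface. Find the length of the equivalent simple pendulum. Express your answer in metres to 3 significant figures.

The equivalent simple-pendulum length is L_eq = I/(md), where I is about the pivot and d = 0.7540 m.
I_cm = (2/3)mR² = 0.3006 kg·m², so I = I_cm + md² = 0.3006 + 0.4508 = 0.7514 kg·m².
L_eq = 0.7514/(0.793 × 0.7540) = 1.26 m.

1.26 m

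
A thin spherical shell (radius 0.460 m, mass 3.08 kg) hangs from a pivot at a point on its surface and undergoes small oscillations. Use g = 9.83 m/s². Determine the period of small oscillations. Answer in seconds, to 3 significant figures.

I_cm = (2/3)mr² = 0.4345 kg·m². The pivot is at distance d = 0.460 m from the centre of mass.
By the parallel-axis theorem, I = I_cm + md² = 0.4345 + 0.6517 = 1.086 kg·m².
T = 2π√(I/(mgd)) = 2π√(1.086/(3.08 × 9.83 × 0.460)) = 1.75 s.

1.75 s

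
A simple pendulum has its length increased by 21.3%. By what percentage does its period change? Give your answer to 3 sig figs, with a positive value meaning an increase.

10.1%

T ∝ √L, so T'/T = √(1.213) = 1.101.
Percentage change in T = (1.101 − 1) × 100% = 10.1%.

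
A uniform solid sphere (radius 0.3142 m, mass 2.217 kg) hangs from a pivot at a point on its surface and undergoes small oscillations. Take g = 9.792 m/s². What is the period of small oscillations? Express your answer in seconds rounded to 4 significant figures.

1.332 s

I_cm = (2/5)mr² = 0.087546 kg·m². The pivot is at distance d = 0.3142 m from the centre of mass.
By the parallel-axis theorem, I = I_cm + md² = 0.087546 + 0.21887 = 0.30641 kg·m².
T = 2π√(I/(mgd)) = 2π√(0.30641/(2.217 × 9.792 × 0.3142)) = 1.332 s.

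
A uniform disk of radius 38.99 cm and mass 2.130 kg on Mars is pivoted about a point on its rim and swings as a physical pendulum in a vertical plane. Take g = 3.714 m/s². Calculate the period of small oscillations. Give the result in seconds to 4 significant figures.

2.493 s

I_cm = ½mr² = 0.16190 kg·m². The pivot is at distance d = 0.3899 m from the centre of mass.
By the parallel-axis theorem, I = I_cm + md² = 0.16190 + 0.32381 = 0.48571 kg·m².
T = 2π√(I/(mgd)) = 2π√(0.48571/(2.130 × 3.714 × 0.3899)) = 2.493 s.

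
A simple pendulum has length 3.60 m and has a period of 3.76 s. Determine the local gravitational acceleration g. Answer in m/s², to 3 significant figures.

10.1 m/s²

From T = 2π√(L/g), g = 4π²L/T² = 4π² × 3.60/3.760² = 10.1 m/s².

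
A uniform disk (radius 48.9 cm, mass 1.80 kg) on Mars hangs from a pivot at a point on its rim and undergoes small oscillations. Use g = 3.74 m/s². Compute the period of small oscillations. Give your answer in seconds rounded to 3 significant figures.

I_cm = ½mr² = 0.2152 kg·m². The pivot is at distance d = 0.489 m from the centre of mass.
By the parallel-axis theorem, I = I_cm + md² = 0.2152 + 0.4304 = 0.6456 kg·m².
T = 2π√(I/(mgd)) = 2π√(0.6456/(1.80 × 3.74 × 0.489)) = 2.78 s.

2.78 s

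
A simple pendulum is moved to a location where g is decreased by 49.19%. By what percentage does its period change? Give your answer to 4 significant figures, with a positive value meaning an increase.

T ∝ 1/√g, so T'/T = 1/√(0.50810) = 1.4029.
Percentage change in T = (1.4029 − 1) × 100% = 40.29%.

40.29%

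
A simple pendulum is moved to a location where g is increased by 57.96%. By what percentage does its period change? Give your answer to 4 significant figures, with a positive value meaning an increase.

-20.43%

T ∝ 1/√g, so T'/T = 1/√(1.5796) = 0.79566.
Percentage change in T = (0.79566 − 1) × 100% = -20.43%.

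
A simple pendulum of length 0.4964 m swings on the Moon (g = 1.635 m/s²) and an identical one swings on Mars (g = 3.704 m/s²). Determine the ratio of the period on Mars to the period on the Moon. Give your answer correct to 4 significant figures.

T ∝ 1/√g, so T₂/T₁ = √(g₁/g₂) = √(1.635/3.704) = 0.6644.

0.6644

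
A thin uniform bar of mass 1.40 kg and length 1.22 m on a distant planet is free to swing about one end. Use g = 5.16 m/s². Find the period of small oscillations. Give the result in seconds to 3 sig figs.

For a physical pendulum T = 2π√(I/(mgd)), with d = 0.6100 m from pivot to centre of mass.
I_cm = mL²/12 = 1.40 × 1.22²/12 = 0.1736 kg·m²; I = I_cm + md² = 0.1736 + 1.40 × 0.6100² = 0.6946 kg·m².
T = 2π√(0.6946/(1.40 × 5.16 × 0.6100)) = 2.49 s.

2.49 s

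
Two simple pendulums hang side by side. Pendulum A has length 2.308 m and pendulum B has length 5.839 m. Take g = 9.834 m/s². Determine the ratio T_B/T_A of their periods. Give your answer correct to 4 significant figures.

1.591

T ∝ √L, so T_B/T_A = √(L_B/L_A) = √(5.839/2.308) = 1.591.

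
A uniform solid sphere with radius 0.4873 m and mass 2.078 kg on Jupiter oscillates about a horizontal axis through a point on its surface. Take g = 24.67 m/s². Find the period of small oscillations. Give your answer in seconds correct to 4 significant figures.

1.045 s

I_cm = (2/5)mr² = 0.19738 kg·m². The pivot is at distance d = 0.4873 m from the centre of mass.
By the parallel-axis theorem, I = I_cm + md² = 0.19738 + 0.49344 = 0.69082 kg·m².
T = 2π√(I/(mgd)) = 2π√(0.69082/(2.078 × 24.67 × 0.4873)) = 1.045 s.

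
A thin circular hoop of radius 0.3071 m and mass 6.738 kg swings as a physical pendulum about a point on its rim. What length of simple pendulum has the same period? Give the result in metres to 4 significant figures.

The equivalent simple-pendulum length is L_eq = I/(md), where I is about the pivot and d = 0.30710 m.
I_cm = mR² = 0.63546 kg·m², so I = I_cm + md² = 0.63546 + 0.63546 = 1.2709 kg·m².
L_eq = 1.2709/(6.738 × 0.30710) = 0.6142 m.

0.6142 m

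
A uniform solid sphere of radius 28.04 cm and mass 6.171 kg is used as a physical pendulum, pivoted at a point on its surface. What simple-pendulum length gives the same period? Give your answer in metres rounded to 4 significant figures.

The equivalent simple-pendulum length is L_eq = I/(md), where I is about the pivot and d = 0.28040 m.
I_cm = (2/5)mR² = 0.19408 kg·m², so I = I_cm + md² = 0.19408 + 0.48519 = 0.67927 kg·m².
L_eq = 0.67927/(6.171 × 0.28040) = 0.3926 m.

0.3926 m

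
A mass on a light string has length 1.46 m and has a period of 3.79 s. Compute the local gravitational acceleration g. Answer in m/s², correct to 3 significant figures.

From T = 2π√(L/g), g = 4π²L/T² = 4π² × 1.46/3.790² = 4.01 m/s².

4.01 m/s²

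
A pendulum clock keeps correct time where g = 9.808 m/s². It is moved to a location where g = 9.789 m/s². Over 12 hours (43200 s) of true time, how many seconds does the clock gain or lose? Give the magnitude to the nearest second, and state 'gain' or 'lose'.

The clock's period scales as T ∝ 1/√g, so T'/T = √(9.808/9.789) = 1.00097.
In 43200 s of true time the clock registers 43200/1.00097 = 43158.1 s, so it loses 42 s.

lose 42 s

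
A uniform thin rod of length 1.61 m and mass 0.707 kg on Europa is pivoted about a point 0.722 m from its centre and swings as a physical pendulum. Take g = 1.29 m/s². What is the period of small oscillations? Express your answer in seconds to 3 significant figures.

5.59 s

For a physical pendulum T = 2π√(I/(mgd)), with d = 0.7220 m from pivot to centre of mass.
I_cm = mL²/12 = 0.707 × 1.61²/12 = 0.1527 kg·m²; I = I_cm + md² = 0.1527 + 0.707 × 0.7220² = 0.5213 kg·m².
T = 2π√(0.5213/(0.707 × 1.29 × 0.7220)) = 5.59 s.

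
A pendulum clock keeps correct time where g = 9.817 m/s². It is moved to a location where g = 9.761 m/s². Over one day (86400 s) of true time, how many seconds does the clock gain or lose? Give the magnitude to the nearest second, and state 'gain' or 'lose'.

The clock's period scales as T ∝ 1/√g, so T'/T = √(9.817/9.761) = 1.00286.
In 86400 s of true time the clock registers 86400/1.00286 = 86153.2 s, so it loses 247 s.

lose 247 s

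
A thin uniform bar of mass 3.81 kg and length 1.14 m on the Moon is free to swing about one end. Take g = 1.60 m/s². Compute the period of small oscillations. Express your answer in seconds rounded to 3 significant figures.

For a physical pendulum T = 2π√(I/(mgd)), with d = 0.5700 m from pivot to centre of mass.
I_cm = mL²/12 = 3.81 × 1.14²/12 = 0.4126 kg·m²; I = I_cm + md² = 0.4126 + 3.81 × 0.5700² = 1.650 kg·m².
T = 2π√(1.650/(3.81 × 1.60 × 0.5700)) = 4.33 s.

4.33 s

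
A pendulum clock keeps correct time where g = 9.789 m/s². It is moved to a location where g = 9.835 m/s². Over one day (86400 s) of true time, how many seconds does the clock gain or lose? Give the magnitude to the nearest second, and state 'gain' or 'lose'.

gain 203 s

The clock's period scales as T ∝ 1/√g, so T'/T = √(9.789/9.835) = 0.997659.
In 86400 s of true time the clock registers 86400/0.997659 = 86602.8 s, so it gains 203 s.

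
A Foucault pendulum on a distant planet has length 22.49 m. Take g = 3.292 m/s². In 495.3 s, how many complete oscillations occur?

T = 2π√(L/g) = 2π√(22.49/3.292) = 16.423 s.
Number of complete oscillations = ⌊495.3/16.423⌋ = ⌊30.159⌋ = 30.

30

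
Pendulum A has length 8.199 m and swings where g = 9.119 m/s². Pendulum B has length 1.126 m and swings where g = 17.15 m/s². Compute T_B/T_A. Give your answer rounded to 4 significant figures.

0.2702

T = 2π√(L/g), so T_B/T_A = √((L_B/g_B)/(L_A/g_A)) = √((1.126/17.15)/(8.199/9.119)) = 0.2702.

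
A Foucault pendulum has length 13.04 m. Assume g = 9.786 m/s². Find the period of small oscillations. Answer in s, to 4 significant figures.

7.253 s

T = 2π√(L/g) = 2π√(13.04/9.786) = 2π × 1.1543 = 7.253 s.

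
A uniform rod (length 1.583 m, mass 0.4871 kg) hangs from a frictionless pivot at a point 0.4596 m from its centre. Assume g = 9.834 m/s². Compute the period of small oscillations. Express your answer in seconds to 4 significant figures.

For a physical pendulum T = 2π√(I/(mgd)), with d = 0.45960 m from pivot to centre of mass.
I_cm = mL²/12 = 0.4871 × 1.583²/12 = 0.10172 kg·m²; I = I_cm + md² = 0.10172 + 0.4871 × 0.45960² = 0.20461 kg·m².
T = 2π√(0.20461/(0.4871 × 9.834 × 0.45960)) = 1.915 s.

1.915 s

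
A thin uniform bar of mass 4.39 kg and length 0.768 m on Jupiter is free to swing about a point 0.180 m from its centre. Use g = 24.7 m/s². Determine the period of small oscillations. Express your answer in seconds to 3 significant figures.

0.851 s

For a physical pendulum T = 2π√(I/(mgd)), with d = 0.1800 m from pivot to centre of mass.
I_cm = mL²/12 = 4.39 × 0.768²/12 = 0.2158 kg·m²; I = I_cm + md² = 0.2158 + 4.39 × 0.1800² = 0.3580 kg·m².
T = 2π√(0.3580/(4.39 × 24.7 × 0.1800)) = 0.851 s.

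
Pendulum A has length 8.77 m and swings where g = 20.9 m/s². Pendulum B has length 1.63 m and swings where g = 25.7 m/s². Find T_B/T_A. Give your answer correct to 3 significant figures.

T = 2π√(L/g), so T_B/T_A = √((L_B/g_B)/(L_A/g_A)) = √((1.63/25.7)/(8.77/20.9)) = 0.389.

0.389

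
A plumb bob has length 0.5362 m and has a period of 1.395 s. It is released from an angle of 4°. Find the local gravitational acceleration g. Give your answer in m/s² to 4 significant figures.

10.88 m/s²

From T = 2π√(L/g), g = 4π²L/T² = 4π² × 0.5362/1.3950² = 10.88 m/s².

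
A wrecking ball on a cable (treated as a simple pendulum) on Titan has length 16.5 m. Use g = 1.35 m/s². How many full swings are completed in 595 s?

T = 2π√(L/g) = 2π√(16.5/1.35) = 21.97 s.
Number of complete oscillations = ⌊595/21.97⌋ = ⌊27.09⌋ = 27.

27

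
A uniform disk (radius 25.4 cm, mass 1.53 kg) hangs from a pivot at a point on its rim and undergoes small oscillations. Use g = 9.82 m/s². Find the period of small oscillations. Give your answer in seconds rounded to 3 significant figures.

1.24 s

I_cm = ½mr² = 0.04935 kg·m². The pivot is at distance d = 0.254 m from the centre of mass.
By the parallel-axis theorem, I = I_cm + md² = 0.04935 + 0.09871 = 0.1481 kg·m².
T = 2π√(I/(mgd)) = 2π√(0.1481/(1.53 × 9.82 × 0.254)) = 1.24 s.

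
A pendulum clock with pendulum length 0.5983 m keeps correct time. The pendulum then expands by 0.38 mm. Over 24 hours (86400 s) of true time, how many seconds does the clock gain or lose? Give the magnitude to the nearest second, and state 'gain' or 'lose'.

lose 27 s

T ∝ √L, so T'/T = √(0.59868/0.5983) = 1.00032.
In 86400 s of true time the clock registers 86400/1.00032 = 86372.6 s, so it loses 27 s.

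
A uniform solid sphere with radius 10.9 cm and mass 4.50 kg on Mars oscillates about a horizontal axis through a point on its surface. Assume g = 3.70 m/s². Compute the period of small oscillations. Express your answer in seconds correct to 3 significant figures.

1.28 s

I_cm = (2/5)mr² = 0.02139 kg·m². The pivot is at distance d = 0.109 m from the centre of mass.
By the parallel-axis theorem, I = I_cm + md² = 0.02139 + 0.05346 = 0.07485 kg·m².
T = 2π√(I/(mgd)) = 2π√(0.07485/(4.50 × 3.70 × 0.109)) = 1.28 s.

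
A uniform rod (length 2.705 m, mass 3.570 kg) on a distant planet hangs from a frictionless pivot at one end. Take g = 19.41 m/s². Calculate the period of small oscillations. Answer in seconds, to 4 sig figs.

1.915 s

For a physical pendulum T = 2π√(I/(mgd)), with d = 1.3525 m from pivot to centre of mass.
I_cm = mL²/12 = 3.570 × 2.705²/12 = 2.1768 kg·m²; I = I_cm + md² = 2.1768 + 3.570 × 1.3525² = 8.7073 kg·m².
T = 2π√(8.7073/(3.570 × 19.41 × 1.3525)) = 1.915 s.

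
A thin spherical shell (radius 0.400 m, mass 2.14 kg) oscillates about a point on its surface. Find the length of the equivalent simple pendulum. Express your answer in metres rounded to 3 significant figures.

0.667 m

The equivalent simple-pendulum length is L_eq = I/(md), where I is about the pivot and d = 0.4000 m.
I_cm = (2/3)mR² = 0.2283 kg·m², so I = I_cm + md² = 0.2283 + 0.3424 = 0.5707 kg·m².
L_eq = 0.5707/(2.14 × 0.4000) = 0.667 m.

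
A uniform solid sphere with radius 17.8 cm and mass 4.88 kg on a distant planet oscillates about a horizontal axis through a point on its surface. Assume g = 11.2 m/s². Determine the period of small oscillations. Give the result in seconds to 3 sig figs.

I_cm = (2/5)mr² = 0.06185 kg·m². The pivot is at distance d = 0.178 m from the centre of mass.
By the parallel-axis theorem, I = I_cm + md² = 0.06185 + 0.1546 = 0.2165 kg·m².
T = 2π√(I/(mgd)) = 2π√(0.2165/(4.88 × 11.2 × 0.178)) = 0.937 s.

0.937 s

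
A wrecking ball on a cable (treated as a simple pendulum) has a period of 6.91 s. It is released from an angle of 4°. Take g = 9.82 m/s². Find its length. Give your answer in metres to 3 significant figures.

From T = 2π√(L/g), L = gT²/(4π²) = 9.82 × 6.910²/(4π²) = 11.9 m.

11.9 m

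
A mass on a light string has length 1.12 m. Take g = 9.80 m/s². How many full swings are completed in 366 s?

172

T = 2π√(L/g) = 2π√(1.12/9.80) = 2.124 s.
Number of complete oscillations = ⌊366/2.124⌋ = ⌊172.3⌋ = 172.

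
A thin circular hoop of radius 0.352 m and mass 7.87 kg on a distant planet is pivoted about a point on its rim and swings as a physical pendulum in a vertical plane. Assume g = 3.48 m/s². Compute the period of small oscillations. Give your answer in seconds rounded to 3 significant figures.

2.83 s

I_cm = mr² = 0.9751 kg·m². The pivot is at distance d = 0.352 m from the centre of mass.
By the parallel-axis theorem, I = I_cm + md² = 0.9751 + 0.9751 = 1.950 kg·m².
T = 2π√(I/(mgd)) = 2π√(1.950/(7.87 × 3.48 × 0.352)) = 2.83 s.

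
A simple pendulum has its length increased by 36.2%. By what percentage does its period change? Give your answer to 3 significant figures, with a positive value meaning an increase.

T ∝ √L, so T'/T = √(1.362) = 1.167.
Percentage change in T = (1.167 − 1) × 100% = 16.7%.

16.7%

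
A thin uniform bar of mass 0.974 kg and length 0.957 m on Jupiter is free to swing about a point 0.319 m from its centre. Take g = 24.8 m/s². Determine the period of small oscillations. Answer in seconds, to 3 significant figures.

0.943 s

For a physical pendulum T = 2π√(I/(mgd)), with d = 0.3190 m from pivot to centre of mass.
I_cm = mL²/12 = 0.974 × 0.957²/12 = 0.07434 kg·m²; I = I_cm + md² = 0.07434 + 0.974 × 0.3190² = 0.1735 kg·m².
T = 2π√(0.1735/(0.974 × 24.8 × 0.3190)) = 0.943 s.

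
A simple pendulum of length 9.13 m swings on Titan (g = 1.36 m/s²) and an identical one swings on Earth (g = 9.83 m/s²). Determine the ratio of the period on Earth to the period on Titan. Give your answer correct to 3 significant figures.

T ∝ 1/√g, so T₂/T₁ = √(g₁/g₂) = √(1.36/9.83) = 0.372.

0.372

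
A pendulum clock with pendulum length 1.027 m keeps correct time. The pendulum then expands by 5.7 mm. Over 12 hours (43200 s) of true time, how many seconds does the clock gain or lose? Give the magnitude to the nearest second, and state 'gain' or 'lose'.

T ∝ √L, so T'/T = √(1.03270/1.027) = 1.00277.
In 43200 s of true time the clock registers 43200/1.00277 = 43080.6 s, so it loses 119 s.

lose 119 s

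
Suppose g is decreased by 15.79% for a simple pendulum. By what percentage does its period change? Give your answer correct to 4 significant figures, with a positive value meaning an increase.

T ∝ 1/√g, so T'/T = 1/√(0.84210) = 1.0897.
Percentage change in T = (1.0897 − 1) × 100% = 8.973%.

8.973%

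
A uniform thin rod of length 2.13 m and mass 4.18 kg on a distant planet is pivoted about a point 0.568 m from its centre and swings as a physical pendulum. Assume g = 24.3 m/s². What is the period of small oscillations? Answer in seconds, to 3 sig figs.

For a physical pendulum T = 2π√(I/(mgd)), with d = 0.5680 m from pivot to centre of mass.
I_cm = mL²/12 = 4.18 × 2.13²/12 = 1.580 kg·m²; I = I_cm + md² = 1.580 + 4.18 × 0.5680² = 2.929 kg·m².
T = 2π√(2.929/(4.18 × 24.3 × 0.5680)) = 1.42 s.

1.42 s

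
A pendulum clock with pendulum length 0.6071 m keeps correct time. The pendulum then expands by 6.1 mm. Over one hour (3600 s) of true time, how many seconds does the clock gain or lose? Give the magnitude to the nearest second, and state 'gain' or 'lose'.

T ∝ √L, so T'/T = √(0.61320/0.6071) = 1.00501.
In 3600 s of true time the clock registers 3600/1.00501 = 3582.0 s, so it loses 18 s.

lose 18 s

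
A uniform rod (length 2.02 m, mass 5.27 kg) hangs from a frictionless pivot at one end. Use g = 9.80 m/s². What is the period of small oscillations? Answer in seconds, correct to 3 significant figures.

2.33 s

For a physical pendulum T = 2π√(I/(mgd)), with d = 1.010 m from pivot to centre of mass.
I_cm = mL²/12 = 5.27 × 2.02²/12 = 1.792 kg·m²; I = I_cm + md² = 1.792 + 5.27 × 1.010² = 7.168 kg·m².
T = 2π√(7.168/(5.27 × 9.80 × 1.010)) = 2.33 s.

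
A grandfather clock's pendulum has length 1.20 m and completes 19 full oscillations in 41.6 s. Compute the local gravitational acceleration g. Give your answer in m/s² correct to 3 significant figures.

T = 41.6/19 = 2.189 s.
From T = 2π√(L/g), g = 4π²L/T² = 4π² × 1.20/2.189² = 9.88 m/s².

9.88 m/s²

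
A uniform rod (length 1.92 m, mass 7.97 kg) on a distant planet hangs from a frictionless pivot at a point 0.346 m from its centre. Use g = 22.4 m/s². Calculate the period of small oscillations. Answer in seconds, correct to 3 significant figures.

For a physical pendulum T = 2π√(I/(mgd)), with d = 0.3460 m from pivot to centre of mass.
I_cm = mL²/12 = 7.97 × 1.92²/12 = 2.448 kg·m²; I = I_cm + md² = 2.448 + 7.97 × 0.3460² = 3.403 kg·m².
T = 2π√(3.403/(7.97 × 22.4 × 0.3460)) = 1.47 s.

1.47 s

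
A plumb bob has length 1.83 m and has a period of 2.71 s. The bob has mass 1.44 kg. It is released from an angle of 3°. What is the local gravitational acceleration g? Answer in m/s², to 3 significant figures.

From T = 2π√(L/g), g = 4π²L/T² = 4π² × 1.83/2.710² = 9.84 m/s².

9.84 m/s²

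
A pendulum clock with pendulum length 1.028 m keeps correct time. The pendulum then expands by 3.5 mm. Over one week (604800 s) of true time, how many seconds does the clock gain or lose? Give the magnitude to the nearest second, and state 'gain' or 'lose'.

T ∝ √L, so T'/T = √(1.03150/1.028) = 1.00170.
In 604800 s of true time the clock registers 604800/1.00170 = 603773.0 s, so it loses 1027 s.

lose 1027 s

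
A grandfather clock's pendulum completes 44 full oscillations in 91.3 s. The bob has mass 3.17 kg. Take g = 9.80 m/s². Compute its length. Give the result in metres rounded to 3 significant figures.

T = 91.3/44 = 2.075 s.
From T = 2π√(L/g), L = gT²/(4π²) = 9.80 × 2.075²/(4π²) = 1.07 m.

1.07 m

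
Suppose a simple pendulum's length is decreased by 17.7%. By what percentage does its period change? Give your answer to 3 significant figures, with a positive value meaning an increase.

-9.28%

T ∝ √L, so T'/T = √(0.8230) = 0.9072.
Percentage change in T = (0.9072 − 1) × 100% = -9.28%.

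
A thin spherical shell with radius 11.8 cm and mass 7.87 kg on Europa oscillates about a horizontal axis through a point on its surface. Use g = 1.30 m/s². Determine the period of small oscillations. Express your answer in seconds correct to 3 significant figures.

2.44 s

I_cm = (2/3)mr² = 0.07305 kg·m². The pivot is at distance d = 0.118 m from the centre of mass.
By the parallel-axis theorem, I = I_cm + md² = 0.07305 + 0.1096 = 0.1826 kg·m².
T = 2π√(I/(mgd)) = 2π√(0.1826/(7.87 × 1.30 × 0.118)) = 2.44 s.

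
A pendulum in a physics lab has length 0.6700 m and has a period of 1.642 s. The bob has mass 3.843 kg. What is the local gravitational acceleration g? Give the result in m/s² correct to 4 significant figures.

9.810 m/s²

From T = 2π√(L/g), g = 4π²L/T² = 4π² × 0.6700/1.6420² = 9.810 m/s².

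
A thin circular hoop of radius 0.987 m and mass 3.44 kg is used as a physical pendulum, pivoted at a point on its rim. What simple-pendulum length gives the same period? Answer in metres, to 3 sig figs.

1.97 m

The equivalent simple-pendulum length is L_eq = I/(md), where I is about the pivot and d = 0.9870 m.
I_cm = mR² = 3.351 kg·m², so I = I_cm + md² = 3.351 + 3.351 = 6.702 kg·m².
L_eq = 6.702/(3.44 × 0.9870) = 1.97 m.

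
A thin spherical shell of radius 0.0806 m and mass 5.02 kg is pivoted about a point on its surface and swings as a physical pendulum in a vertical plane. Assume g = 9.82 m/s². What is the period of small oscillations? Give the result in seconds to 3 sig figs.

0.735 s

I_cm = (2/3)mr² = 0.02174 kg·m². The pivot is at distance d = 0.0806 m from the centre of mass.
By the parallel-axis theorem, I = I_cm + md² = 0.02174 + 0.03261 = 0.05435 kg·m².
T = 2π√(I/(mgd)) = 2π√(0.05435/(5.02 × 9.82 × 0.0806)) = 0.735 s.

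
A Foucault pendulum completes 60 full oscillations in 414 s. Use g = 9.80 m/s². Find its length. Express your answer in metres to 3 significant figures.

T = 414/60 = 6.900 s.
From T = 2π√(L/g), L = gT²/(4π²) = 9.80 × 6.900²/(4π²) = 11.8 m.

11.8 m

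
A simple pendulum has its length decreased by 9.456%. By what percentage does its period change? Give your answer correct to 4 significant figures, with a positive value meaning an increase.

T ∝ √L, so T'/T = √(0.90544) = 0.95155.
Percentage change in T = (0.95155 − 1) × 100% = -4.845%.

-4.845%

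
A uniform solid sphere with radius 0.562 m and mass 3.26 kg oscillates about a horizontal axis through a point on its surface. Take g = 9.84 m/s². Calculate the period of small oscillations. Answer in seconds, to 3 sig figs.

I_cm = (2/5)mr² = 0.4119 kg·m². The pivot is at distance d = 0.562 m from the centre of mass.
By the parallel-axis theorem, I = I_cm + md² = 0.4119 + 1.030 = 1.442 kg·m².
T = 2π√(I/(mgd)) = 2π√(1.442/(3.26 × 9.84 × 0.562)) = 1.78 s.

1.78 s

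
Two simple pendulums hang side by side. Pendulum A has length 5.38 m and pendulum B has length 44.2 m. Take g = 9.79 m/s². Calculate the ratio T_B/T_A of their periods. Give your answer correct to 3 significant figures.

T ∝ √L, so T_B/T_A = √(L_B/L_A) = √(44.2/5.38) = 2.87.

2.87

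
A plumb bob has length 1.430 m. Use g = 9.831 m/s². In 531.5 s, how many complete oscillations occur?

T = 2π√(L/g) = 2π√(1.430/9.831) = 2.3963 s.
Number of complete oscillations = ⌊531.5/2.3963⌋ = ⌊221.80⌋ = 221.

221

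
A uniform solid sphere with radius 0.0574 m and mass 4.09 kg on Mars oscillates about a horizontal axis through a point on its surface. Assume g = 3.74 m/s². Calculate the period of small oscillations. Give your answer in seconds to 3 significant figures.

I_cm = (2/5)mr² = 0.005390 kg·m². The pivot is at distance d = 0.0574 m from the centre of mass.
By the parallel-axis theorem, I = I_cm + md² = 0.005390 + 0.01348 = 0.01887 kg·m².
T = 2π√(I/(mgd)) = 2π√(0.01887/(4.09 × 3.74 × 0.0574)) = 0.921 s.

0.921 s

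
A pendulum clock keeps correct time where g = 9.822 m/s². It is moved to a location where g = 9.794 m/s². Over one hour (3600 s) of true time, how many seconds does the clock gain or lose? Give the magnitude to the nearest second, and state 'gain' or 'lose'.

lose 5 s

The clock's period scales as T ∝ 1/√g, so T'/T = √(9.822/9.794) = 1.00143.
In 3600 s of true time the clock registers 3600/1.00143 = 3594.9 s, so it loses 5 s.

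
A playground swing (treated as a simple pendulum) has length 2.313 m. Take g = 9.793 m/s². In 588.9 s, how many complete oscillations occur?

T = 2π√(L/g) = 2π√(2.313/9.793) = 3.0536 s.
Number of complete oscillations = ⌊588.9/3.0536⌋ = ⌊192.86⌋ = 192.

192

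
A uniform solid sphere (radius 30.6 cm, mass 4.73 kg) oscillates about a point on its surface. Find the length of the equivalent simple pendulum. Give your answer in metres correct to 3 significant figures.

0.428 m

The equivalent simple-pendulum length is L_eq = I/(md), where I is about the pivot and d = 0.3060 m.
I_cm = (2/5)mR² = 0.1772 kg·m², so I = I_cm + md² = 0.1772 + 0.4429 = 0.6201 kg·m².
L_eq = 0.6201/(4.73 × 0.3060) = 0.428 m.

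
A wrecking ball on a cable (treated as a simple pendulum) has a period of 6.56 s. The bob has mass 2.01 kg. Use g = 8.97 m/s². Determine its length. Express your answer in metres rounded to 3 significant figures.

9.78 m

From T = 2π√(L/g), L = gT²/(4π²) = 8.97 × 6.560²/(4π²) = 9.78 m.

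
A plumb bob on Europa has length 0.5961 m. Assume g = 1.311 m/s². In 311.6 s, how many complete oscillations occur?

T = 2π√(L/g) = 2π√(0.5961/1.311) = 4.2368 s.
Number of complete oscillations = ⌊311.6/4.2368⌋ = ⌊73.546⌋ = 73.

73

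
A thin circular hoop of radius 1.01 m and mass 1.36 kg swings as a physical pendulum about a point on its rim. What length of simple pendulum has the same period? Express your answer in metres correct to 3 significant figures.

The equivalent simple-pendulum length is L_eq = I/(md), where I is about the pivot and d = 1.010 m.
I_cm = mR² = 1.387 kg·m², so I = I_cm + md² = 1.387 + 1.387 = 2.775 kg·m².
L_eq = 2.775/(1.36 × 1.010) = 2.02 m.

2.02 m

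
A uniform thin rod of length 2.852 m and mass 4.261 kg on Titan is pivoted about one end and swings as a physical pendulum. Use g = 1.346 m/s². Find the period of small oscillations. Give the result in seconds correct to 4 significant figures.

For a physical pendulum T = 2π√(I/(mgd)), with d = 1.4260 m from pivot to centre of mass.
I_cm = mL²/12 = 4.261 × 2.852²/12 = 2.8882 kg·m²; I = I_cm + md² = 2.8882 + 4.261 × 1.4260² = 11.553 kg·m².
T = 2π√(11.553/(4.261 × 1.346 × 1.4260)) = 7.468 s.

7.468 s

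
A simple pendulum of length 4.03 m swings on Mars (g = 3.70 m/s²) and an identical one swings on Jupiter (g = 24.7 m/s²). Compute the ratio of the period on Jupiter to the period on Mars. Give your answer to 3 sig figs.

T ∝ 1/√g, so T₂/T₁ = √(g₁/g₂) = √(3.70/24.7) = 0.387.

0.387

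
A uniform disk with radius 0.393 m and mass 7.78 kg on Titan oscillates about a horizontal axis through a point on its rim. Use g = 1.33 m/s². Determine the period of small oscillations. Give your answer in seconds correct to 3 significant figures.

I_cm = ½mr² = 0.6008 kg·m². The pivot is at distance d = 0.393 m from the centre of mass.
By the parallel-axis theorem, I = I_cm + md² = 0.6008 + 1.202 = 1.802 kg·m².
T = 2π√(I/(mgd)) = 2π√(1.802/(7.78 × 1.33 × 0.393)) = 4.18 s.

4.18 s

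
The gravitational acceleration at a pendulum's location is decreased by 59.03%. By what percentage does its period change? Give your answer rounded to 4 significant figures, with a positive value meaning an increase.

56.23%

T ∝ 1/√g, so T'/T = 1/√(0.40970) = 1.5623.
Percentage change in T = (1.5623 − 1) × 100% = 56.23%.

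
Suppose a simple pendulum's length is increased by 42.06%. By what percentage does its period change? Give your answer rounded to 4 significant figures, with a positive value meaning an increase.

19.19%

T ∝ √L, so T'/T = √(1.4206) = 1.1919.
Percentage change in T = (1.1919 − 1) × 100% = 19.19%.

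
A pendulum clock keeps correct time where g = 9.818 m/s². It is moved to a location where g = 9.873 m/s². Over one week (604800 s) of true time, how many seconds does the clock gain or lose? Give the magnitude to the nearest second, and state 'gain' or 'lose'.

The clock's period scales as T ∝ 1/√g, so T'/T = √(9.818/9.873) = 0.997211.
In 604800 s of true time the clock registers 604800/0.997211 = 606491.7 s, so it gains 1692 s.

gain 1692 s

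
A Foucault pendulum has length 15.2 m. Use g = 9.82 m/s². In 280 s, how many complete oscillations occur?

T = 2π√(L/g) = 2π√(15.2/9.82) = 7.817 s.
Number of complete oscillations = ⌊280/7.817⌋ = ⌊35.82⌋ = 35.

35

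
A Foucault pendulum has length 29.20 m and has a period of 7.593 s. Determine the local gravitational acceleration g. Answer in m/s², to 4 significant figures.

From T = 2π√(L/g), g = 4π²L/T² = 4π² × 29.20/7.5930² = 19.99 m/s².

19.99 m/s²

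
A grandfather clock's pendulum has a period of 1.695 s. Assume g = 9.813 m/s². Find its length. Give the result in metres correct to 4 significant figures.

From T = 2π√(L/g), L = gT²/(4π²) = 9.813 × 1.6950²/(4π²) = 0.7141 m.

0.7141 m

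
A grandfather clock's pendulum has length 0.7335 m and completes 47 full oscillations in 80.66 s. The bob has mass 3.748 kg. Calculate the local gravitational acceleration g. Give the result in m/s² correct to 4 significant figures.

T = 80.66/47 = 1.7162 s.
From T = 2π√(L/g), g = 4π²L/T² = 4π² × 0.7335/1.7162² = 9.832 m/s².

9.832 m/s²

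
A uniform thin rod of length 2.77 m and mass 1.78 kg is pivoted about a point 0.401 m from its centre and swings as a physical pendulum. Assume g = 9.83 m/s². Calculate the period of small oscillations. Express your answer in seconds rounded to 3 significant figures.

2.83 s

For a physical pendulum T = 2π√(I/(mgd)), with d = 0.4010 m from pivot to centre of mass.
I_cm = mL²/12 = 1.78 × 2.77²/12 = 1.138 kg·m²; I = I_cm + md² = 1.138 + 1.78 × 0.4010² = 1.424 kg·m².
T = 2π√(1.424/(1.78 × 9.83 × 0.4010)) = 2.83 s.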